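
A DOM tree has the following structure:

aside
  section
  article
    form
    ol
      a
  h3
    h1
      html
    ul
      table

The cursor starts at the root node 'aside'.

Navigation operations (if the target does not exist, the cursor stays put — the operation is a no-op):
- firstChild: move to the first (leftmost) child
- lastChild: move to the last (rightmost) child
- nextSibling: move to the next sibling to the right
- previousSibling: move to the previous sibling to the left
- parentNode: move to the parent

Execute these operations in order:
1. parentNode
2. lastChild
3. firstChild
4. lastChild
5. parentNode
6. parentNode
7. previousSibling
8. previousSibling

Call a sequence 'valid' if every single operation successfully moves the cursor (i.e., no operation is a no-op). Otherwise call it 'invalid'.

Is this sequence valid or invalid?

After 1 (parentNode): aside (no-op, stayed)
After 2 (lastChild): h3
After 3 (firstChild): h1
After 4 (lastChild): html
After 5 (parentNode): h1
After 6 (parentNode): h3
After 7 (previousSibling): article
After 8 (previousSibling): section

Answer: invalid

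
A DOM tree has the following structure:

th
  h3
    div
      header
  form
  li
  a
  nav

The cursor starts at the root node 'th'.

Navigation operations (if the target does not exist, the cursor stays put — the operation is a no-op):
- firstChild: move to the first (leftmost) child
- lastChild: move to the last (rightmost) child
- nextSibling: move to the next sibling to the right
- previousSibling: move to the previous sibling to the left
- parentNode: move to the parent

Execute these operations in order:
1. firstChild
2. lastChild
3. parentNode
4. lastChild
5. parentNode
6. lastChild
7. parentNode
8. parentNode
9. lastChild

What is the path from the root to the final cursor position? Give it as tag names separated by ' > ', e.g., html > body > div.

After 1 (firstChild): h3
After 2 (lastChild): div
After 3 (parentNode): h3
After 4 (lastChild): div
After 5 (parentNode): h3
After 6 (lastChild): div
After 7 (parentNode): h3
After 8 (parentNode): th
After 9 (lastChild): nav

Answer: th > nav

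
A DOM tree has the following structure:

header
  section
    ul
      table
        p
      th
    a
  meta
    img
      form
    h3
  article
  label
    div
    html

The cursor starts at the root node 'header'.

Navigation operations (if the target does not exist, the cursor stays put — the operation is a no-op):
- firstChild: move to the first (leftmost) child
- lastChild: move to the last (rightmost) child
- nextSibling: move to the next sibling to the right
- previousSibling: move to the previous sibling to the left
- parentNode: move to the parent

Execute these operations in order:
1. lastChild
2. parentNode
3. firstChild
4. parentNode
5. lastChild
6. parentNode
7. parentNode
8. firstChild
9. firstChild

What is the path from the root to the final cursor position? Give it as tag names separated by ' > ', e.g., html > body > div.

After 1 (lastChild): label
After 2 (parentNode): header
After 3 (firstChild): section
After 4 (parentNode): header
After 5 (lastChild): label
After 6 (parentNode): header
After 7 (parentNode): header (no-op, stayed)
After 8 (firstChild): section
After 9 (firstChild): ul

Answer: header > section > ul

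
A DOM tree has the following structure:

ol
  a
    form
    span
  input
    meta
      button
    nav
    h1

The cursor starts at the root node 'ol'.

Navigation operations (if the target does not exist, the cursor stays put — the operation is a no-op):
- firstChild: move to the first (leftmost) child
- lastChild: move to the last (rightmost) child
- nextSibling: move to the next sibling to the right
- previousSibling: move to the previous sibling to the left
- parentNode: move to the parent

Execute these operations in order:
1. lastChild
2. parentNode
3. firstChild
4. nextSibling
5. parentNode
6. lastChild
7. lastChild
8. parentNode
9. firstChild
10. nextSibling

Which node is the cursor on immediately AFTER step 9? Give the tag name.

After 1 (lastChild): input
After 2 (parentNode): ol
After 3 (firstChild): a
After 4 (nextSibling): input
After 5 (parentNode): ol
After 6 (lastChild): input
After 7 (lastChild): h1
After 8 (parentNode): input
After 9 (firstChild): meta

Answer: meta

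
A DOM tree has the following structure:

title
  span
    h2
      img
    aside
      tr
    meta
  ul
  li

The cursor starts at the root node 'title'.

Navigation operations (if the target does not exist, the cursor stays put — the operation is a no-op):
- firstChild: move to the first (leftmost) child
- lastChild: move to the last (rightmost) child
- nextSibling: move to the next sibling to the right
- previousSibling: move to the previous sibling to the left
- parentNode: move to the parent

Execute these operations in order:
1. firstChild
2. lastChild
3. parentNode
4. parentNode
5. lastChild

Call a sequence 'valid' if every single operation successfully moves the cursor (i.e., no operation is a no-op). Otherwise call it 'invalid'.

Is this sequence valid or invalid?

Answer: valid

Derivation:
After 1 (firstChild): span
After 2 (lastChild): meta
After 3 (parentNode): span
After 4 (parentNode): title
After 5 (lastChild): li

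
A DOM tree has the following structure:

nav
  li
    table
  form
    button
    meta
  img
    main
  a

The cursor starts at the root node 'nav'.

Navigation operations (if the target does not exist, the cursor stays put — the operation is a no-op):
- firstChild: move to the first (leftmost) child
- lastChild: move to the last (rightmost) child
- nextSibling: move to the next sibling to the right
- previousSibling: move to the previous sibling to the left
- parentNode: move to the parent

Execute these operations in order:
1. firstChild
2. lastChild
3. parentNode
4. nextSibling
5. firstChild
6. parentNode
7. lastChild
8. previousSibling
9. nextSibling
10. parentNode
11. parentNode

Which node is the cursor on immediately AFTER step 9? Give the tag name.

Answer: meta

Derivation:
After 1 (firstChild): li
After 2 (lastChild): table
After 3 (parentNode): li
After 4 (nextSibling): form
After 5 (firstChild): button
After 6 (parentNode): form
After 7 (lastChild): meta
After 8 (previousSibling): button
After 9 (nextSibling): meta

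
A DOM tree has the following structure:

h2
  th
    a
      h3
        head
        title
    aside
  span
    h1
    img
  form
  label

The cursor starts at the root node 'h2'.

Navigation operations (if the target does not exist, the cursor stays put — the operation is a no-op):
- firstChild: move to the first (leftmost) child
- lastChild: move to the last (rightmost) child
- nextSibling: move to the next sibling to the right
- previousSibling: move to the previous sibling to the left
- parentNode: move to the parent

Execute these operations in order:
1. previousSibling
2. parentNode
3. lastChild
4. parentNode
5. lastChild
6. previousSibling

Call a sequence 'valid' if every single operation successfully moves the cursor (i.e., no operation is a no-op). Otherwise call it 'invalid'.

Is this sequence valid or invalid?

After 1 (previousSibling): h2 (no-op, stayed)
After 2 (parentNode): h2 (no-op, stayed)
After 3 (lastChild): label
After 4 (parentNode): h2
After 5 (lastChild): label
After 6 (previousSibling): form

Answer: invalid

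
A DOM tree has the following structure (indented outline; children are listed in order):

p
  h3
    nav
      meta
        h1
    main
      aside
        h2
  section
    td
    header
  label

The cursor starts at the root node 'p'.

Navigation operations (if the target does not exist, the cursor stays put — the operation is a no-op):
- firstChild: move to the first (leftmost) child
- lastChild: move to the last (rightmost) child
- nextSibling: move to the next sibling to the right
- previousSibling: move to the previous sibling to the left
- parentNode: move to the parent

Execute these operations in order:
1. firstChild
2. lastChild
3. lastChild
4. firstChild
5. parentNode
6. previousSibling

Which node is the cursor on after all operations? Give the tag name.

Answer: aside

Derivation:
After 1 (firstChild): h3
After 2 (lastChild): main
After 3 (lastChild): aside
After 4 (firstChild): h2
After 5 (parentNode): aside
After 6 (previousSibling): aside (no-op, stayed)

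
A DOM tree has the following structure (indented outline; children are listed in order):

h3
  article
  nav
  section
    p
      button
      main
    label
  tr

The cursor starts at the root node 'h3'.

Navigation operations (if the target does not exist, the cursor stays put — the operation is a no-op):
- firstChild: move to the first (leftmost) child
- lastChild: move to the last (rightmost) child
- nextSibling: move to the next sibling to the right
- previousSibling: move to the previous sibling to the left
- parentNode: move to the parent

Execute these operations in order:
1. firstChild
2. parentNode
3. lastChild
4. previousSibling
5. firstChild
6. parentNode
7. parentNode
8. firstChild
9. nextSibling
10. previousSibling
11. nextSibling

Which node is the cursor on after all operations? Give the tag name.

Answer: nav

Derivation:
After 1 (firstChild): article
After 2 (parentNode): h3
After 3 (lastChild): tr
After 4 (previousSibling): section
After 5 (firstChild): p
After 6 (parentNode): section
After 7 (parentNode): h3
After 8 (firstChild): article
After 9 (nextSibling): nav
After 10 (previousSibling): article
After 11 (nextSibling): nav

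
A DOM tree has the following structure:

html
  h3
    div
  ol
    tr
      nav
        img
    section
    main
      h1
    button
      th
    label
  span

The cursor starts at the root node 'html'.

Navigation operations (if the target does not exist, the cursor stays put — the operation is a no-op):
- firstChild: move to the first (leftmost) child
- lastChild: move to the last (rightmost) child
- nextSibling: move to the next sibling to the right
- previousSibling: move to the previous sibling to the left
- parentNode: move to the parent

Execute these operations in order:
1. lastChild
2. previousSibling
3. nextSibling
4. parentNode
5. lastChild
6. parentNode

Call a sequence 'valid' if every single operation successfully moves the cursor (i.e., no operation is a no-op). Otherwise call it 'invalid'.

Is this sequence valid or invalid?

Answer: valid

Derivation:
After 1 (lastChild): span
After 2 (previousSibling): ol
After 3 (nextSibling): span
After 4 (parentNode): html
After 5 (lastChild): span
After 6 (parentNode): html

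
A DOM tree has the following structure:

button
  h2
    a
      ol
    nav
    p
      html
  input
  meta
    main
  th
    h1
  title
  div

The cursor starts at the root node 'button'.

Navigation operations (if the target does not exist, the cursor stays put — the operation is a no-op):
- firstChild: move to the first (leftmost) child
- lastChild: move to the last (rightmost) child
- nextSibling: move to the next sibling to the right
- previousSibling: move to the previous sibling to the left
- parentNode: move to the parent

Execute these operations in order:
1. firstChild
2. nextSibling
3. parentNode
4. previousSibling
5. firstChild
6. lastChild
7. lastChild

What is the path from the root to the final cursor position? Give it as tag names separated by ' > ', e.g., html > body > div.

Answer: button > h2 > p > html

Derivation:
After 1 (firstChild): h2
After 2 (nextSibling): input
After 3 (parentNode): button
After 4 (previousSibling): button (no-op, stayed)
After 5 (firstChild): h2
After 6 (lastChild): p
After 7 (lastChild): html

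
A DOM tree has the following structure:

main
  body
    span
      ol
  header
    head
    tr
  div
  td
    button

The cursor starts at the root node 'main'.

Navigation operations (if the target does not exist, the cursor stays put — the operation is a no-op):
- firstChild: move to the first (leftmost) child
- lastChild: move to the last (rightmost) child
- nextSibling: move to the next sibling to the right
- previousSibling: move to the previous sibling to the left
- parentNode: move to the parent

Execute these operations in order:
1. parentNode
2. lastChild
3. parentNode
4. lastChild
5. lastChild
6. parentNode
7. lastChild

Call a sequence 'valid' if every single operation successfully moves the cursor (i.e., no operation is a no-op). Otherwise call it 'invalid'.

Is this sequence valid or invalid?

Answer: invalid

Derivation:
After 1 (parentNode): main (no-op, stayed)
After 2 (lastChild): td
After 3 (parentNode): main
After 4 (lastChild): td
After 5 (lastChild): button
After 6 (parentNode): td
After 7 (lastChild): button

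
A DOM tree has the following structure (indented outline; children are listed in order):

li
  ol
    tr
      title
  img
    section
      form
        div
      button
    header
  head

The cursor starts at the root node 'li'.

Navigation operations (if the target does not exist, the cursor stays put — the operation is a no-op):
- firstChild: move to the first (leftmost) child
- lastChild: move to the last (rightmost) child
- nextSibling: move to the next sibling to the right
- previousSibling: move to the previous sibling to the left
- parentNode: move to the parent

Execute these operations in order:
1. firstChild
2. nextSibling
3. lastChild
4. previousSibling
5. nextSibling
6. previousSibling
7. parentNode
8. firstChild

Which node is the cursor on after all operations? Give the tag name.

Answer: section

Derivation:
After 1 (firstChild): ol
After 2 (nextSibling): img
After 3 (lastChild): header
After 4 (previousSibling): section
After 5 (nextSibling): header
After 6 (previousSibling): section
After 7 (parentNode): img
After 8 (firstChild): section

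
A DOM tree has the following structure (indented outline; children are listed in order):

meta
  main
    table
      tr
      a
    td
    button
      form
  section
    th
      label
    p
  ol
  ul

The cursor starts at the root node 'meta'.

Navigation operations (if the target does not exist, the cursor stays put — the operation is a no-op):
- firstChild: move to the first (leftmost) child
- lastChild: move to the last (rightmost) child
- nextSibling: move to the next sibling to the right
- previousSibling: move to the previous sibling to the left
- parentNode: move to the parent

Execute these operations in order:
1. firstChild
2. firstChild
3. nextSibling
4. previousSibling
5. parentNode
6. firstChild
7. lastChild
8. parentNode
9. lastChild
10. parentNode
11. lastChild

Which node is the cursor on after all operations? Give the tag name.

Answer: a

Derivation:
After 1 (firstChild): main
After 2 (firstChild): table
After 3 (nextSibling): td
After 4 (previousSibling): table
After 5 (parentNode): main
After 6 (firstChild): table
After 7 (lastChild): a
After 8 (parentNode): table
After 9 (lastChild): a
After 10 (parentNode): table
After 11 (lastChild): a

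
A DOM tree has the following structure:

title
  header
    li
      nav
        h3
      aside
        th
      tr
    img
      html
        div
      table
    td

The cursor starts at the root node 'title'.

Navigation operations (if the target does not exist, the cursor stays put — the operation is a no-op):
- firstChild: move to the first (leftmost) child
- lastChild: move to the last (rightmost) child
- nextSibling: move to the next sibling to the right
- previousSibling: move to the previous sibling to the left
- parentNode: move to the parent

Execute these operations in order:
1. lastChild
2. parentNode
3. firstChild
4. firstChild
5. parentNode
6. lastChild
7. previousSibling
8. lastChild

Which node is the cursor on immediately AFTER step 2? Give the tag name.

Answer: title

Derivation:
After 1 (lastChild): header
After 2 (parentNode): title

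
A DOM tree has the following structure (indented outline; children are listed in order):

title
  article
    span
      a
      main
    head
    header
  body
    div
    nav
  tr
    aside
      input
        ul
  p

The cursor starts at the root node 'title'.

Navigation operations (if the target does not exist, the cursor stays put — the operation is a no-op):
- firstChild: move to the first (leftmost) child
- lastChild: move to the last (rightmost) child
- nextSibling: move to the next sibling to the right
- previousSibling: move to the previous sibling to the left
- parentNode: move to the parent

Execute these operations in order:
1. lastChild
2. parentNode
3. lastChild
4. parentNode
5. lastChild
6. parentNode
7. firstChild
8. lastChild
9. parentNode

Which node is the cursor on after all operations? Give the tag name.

After 1 (lastChild): p
After 2 (parentNode): title
After 3 (lastChild): p
After 4 (parentNode): title
After 5 (lastChild): p
After 6 (parentNode): title
After 7 (firstChild): article
After 8 (lastChild): header
After 9 (parentNode): article

Answer: article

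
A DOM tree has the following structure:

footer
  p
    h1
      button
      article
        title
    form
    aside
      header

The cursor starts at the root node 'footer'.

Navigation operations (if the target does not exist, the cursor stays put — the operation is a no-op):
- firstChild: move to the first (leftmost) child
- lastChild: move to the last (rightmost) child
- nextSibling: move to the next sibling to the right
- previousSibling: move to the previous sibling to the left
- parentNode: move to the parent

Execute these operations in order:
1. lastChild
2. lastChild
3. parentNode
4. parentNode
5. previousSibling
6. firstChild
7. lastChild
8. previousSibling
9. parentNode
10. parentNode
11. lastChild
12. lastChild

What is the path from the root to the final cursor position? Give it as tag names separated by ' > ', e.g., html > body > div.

Answer: footer > p > aside

Derivation:
After 1 (lastChild): p
After 2 (lastChild): aside
After 3 (parentNode): p
After 4 (parentNode): footer
After 5 (previousSibling): footer (no-op, stayed)
After 6 (firstChild): p
After 7 (lastChild): aside
After 8 (previousSibling): form
After 9 (parentNode): p
After 10 (parentNode): footer
After 11 (lastChild): p
After 12 (lastChild): aside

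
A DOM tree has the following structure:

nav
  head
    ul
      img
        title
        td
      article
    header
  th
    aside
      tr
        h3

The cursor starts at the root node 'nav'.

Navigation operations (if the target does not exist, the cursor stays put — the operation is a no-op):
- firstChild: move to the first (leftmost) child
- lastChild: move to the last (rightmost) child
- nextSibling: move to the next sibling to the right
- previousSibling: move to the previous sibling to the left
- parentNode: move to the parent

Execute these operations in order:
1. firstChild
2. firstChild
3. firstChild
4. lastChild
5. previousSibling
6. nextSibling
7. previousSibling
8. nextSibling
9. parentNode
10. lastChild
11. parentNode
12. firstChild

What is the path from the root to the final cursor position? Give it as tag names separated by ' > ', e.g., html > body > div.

After 1 (firstChild): head
After 2 (firstChild): ul
After 3 (firstChild): img
After 4 (lastChild): td
After 5 (previousSibling): title
After 6 (nextSibling): td
After 7 (previousSibling): title
After 8 (nextSibling): td
After 9 (parentNode): img
After 10 (lastChild): td
After 11 (parentNode): img
After 12 (firstChild): title

Answer: nav > head > ul > img > title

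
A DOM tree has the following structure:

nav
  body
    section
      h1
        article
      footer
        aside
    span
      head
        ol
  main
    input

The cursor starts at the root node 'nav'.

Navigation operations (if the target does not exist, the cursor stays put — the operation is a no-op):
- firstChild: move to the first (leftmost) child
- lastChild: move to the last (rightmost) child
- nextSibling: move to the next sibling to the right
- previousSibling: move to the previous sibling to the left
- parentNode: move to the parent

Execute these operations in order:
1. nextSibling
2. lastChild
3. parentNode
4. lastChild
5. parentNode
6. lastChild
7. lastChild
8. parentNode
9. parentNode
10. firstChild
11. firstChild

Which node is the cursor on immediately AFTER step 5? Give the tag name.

After 1 (nextSibling): nav (no-op, stayed)
After 2 (lastChild): main
After 3 (parentNode): nav
After 4 (lastChild): main
After 5 (parentNode): nav

Answer: nav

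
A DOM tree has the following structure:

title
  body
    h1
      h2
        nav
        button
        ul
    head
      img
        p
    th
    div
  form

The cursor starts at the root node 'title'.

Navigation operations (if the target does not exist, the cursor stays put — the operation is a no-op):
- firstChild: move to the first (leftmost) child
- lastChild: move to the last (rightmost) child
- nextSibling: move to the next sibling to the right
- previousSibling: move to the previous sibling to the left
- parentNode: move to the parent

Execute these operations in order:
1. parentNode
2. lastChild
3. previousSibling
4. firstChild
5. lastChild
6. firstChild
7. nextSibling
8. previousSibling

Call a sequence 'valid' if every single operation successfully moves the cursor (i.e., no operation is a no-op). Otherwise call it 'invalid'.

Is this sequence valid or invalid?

Answer: invalid

Derivation:
After 1 (parentNode): title (no-op, stayed)
After 2 (lastChild): form
After 3 (previousSibling): body
After 4 (firstChild): h1
After 5 (lastChild): h2
After 6 (firstChild): nav
After 7 (nextSibling): button
After 8 (previousSibling): nav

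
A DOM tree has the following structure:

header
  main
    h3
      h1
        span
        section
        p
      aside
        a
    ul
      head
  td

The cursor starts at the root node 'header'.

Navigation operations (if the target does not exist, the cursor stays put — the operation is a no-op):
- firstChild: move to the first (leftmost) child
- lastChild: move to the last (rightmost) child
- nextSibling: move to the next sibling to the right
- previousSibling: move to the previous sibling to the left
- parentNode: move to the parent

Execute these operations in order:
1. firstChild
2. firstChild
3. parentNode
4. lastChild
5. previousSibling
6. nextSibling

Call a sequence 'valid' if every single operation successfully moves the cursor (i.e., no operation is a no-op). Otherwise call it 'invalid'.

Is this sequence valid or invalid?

Answer: valid

Derivation:
After 1 (firstChild): main
After 2 (firstChild): h3
After 3 (parentNode): main
After 4 (lastChild): ul
After 5 (previousSibling): h3
After 6 (nextSibling): ul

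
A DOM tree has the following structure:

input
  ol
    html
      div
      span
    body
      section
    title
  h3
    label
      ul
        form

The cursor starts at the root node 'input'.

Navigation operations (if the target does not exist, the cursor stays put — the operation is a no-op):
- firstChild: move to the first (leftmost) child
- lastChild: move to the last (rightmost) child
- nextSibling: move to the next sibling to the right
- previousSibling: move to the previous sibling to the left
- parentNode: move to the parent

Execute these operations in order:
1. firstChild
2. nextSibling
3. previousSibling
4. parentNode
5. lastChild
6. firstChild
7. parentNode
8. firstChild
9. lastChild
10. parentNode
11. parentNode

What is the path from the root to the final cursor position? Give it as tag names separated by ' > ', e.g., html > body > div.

After 1 (firstChild): ol
After 2 (nextSibling): h3
After 3 (previousSibling): ol
After 4 (parentNode): input
After 5 (lastChild): h3
After 6 (firstChild): label
After 7 (parentNode): h3
After 8 (firstChild): label
After 9 (lastChild): ul
After 10 (parentNode): label
After 11 (parentNode): h3

Answer: input > h3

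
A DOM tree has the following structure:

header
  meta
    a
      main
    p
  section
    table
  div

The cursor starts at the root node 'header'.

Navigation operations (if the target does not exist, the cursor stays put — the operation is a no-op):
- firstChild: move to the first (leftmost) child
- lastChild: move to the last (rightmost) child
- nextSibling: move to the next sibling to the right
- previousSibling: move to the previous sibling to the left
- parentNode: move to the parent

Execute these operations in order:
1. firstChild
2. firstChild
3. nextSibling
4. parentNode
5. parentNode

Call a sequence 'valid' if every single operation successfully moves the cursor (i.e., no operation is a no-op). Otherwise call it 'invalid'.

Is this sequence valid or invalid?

After 1 (firstChild): meta
After 2 (firstChild): a
After 3 (nextSibling): p
After 4 (parentNode): meta
After 5 (parentNode): header

Answer: valid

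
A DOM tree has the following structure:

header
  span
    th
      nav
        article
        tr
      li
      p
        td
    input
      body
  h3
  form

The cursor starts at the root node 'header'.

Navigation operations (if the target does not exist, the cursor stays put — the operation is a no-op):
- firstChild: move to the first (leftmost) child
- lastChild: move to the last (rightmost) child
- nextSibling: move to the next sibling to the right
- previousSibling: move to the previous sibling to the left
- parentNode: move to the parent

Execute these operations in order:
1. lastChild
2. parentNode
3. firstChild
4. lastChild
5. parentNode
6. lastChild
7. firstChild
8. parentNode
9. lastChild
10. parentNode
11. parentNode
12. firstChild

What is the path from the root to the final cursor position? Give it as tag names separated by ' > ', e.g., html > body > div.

Answer: header > span > th

Derivation:
After 1 (lastChild): form
After 2 (parentNode): header
After 3 (firstChild): span
After 4 (lastChild): input
After 5 (parentNode): span
After 6 (lastChild): input
After 7 (firstChild): body
After 8 (parentNode): input
After 9 (lastChild): body
After 10 (parentNode): input
After 11 (parentNode): span
After 12 (firstChild): th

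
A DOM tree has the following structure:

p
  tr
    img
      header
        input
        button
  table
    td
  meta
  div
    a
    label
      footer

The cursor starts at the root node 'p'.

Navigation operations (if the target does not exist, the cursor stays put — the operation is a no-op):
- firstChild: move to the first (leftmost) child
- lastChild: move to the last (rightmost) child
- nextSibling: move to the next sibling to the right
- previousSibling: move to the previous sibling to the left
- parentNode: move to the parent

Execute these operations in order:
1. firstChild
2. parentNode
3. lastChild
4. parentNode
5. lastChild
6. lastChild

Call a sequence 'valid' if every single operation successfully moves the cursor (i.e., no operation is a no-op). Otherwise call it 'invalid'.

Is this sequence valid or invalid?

Answer: valid

Derivation:
After 1 (firstChild): tr
After 2 (parentNode): p
After 3 (lastChild): div
After 4 (parentNode): p
After 5 (lastChild): div
After 6 (lastChild): label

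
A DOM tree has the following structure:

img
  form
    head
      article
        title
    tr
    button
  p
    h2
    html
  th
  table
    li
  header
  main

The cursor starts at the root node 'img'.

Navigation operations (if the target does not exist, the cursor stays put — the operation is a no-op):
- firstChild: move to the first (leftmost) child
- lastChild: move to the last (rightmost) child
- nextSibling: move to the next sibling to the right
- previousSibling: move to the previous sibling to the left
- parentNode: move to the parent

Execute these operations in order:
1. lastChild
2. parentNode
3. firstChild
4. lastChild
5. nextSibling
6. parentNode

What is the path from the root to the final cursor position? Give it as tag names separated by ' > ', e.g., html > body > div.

Answer: img > form

Derivation:
After 1 (lastChild): main
After 2 (parentNode): img
After 3 (firstChild): form
After 4 (lastChild): button
After 5 (nextSibling): button (no-op, stayed)
After 6 (parentNode): form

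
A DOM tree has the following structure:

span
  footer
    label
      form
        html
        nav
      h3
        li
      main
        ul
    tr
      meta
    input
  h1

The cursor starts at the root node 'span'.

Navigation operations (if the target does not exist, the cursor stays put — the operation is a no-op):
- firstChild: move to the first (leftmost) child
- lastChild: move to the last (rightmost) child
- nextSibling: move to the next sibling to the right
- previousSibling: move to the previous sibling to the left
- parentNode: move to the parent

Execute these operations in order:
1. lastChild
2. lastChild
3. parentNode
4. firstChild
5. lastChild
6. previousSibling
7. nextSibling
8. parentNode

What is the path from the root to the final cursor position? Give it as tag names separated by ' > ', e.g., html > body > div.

Answer: span > footer

Derivation:
After 1 (lastChild): h1
After 2 (lastChild): h1 (no-op, stayed)
After 3 (parentNode): span
After 4 (firstChild): footer
After 5 (lastChild): input
After 6 (previousSibling): tr
After 7 (nextSibling): input
After 8 (parentNode): footer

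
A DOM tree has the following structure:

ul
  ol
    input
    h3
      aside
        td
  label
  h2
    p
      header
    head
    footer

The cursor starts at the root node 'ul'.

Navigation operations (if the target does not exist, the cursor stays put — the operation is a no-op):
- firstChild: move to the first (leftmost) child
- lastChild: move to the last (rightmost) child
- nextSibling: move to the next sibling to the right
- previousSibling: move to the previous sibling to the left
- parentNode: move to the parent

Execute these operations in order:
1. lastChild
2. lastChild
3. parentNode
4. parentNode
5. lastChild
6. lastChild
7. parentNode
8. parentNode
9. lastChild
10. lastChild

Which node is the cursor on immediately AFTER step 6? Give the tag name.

After 1 (lastChild): h2
After 2 (lastChild): footer
After 3 (parentNode): h2
After 4 (parentNode): ul
After 5 (lastChild): h2
After 6 (lastChild): footer

Answer: footer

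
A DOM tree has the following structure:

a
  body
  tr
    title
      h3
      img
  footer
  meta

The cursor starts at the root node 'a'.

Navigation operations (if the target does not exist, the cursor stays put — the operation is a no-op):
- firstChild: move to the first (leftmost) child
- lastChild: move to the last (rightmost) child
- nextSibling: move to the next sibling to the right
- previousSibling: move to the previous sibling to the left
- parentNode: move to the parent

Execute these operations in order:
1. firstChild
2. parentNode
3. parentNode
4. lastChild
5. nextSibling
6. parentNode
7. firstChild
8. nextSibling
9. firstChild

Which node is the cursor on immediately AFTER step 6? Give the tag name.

After 1 (firstChild): body
After 2 (parentNode): a
After 3 (parentNode): a (no-op, stayed)
After 4 (lastChild): meta
After 5 (nextSibling): meta (no-op, stayed)
After 6 (parentNode): a

Answer: a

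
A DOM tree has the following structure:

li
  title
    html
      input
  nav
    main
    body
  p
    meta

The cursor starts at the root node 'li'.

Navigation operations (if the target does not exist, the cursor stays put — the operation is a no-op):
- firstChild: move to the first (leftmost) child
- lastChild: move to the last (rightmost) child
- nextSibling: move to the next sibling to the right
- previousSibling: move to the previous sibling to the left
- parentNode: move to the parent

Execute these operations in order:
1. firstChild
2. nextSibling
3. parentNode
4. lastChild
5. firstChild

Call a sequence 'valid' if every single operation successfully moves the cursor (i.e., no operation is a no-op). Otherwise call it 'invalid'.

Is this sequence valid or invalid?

After 1 (firstChild): title
After 2 (nextSibling): nav
After 3 (parentNode): li
After 4 (lastChild): p
After 5 (firstChild): meta

Answer: valid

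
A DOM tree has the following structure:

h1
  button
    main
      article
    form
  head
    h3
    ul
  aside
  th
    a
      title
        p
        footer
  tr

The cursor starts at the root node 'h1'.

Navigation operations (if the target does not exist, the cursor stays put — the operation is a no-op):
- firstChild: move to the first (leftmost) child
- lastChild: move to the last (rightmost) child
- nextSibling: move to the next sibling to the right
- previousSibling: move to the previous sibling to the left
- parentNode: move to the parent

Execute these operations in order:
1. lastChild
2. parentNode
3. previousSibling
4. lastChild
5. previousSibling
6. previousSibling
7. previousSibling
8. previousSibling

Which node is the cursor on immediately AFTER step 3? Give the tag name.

After 1 (lastChild): tr
After 2 (parentNode): h1
After 3 (previousSibling): h1 (no-op, stayed)

Answer: h1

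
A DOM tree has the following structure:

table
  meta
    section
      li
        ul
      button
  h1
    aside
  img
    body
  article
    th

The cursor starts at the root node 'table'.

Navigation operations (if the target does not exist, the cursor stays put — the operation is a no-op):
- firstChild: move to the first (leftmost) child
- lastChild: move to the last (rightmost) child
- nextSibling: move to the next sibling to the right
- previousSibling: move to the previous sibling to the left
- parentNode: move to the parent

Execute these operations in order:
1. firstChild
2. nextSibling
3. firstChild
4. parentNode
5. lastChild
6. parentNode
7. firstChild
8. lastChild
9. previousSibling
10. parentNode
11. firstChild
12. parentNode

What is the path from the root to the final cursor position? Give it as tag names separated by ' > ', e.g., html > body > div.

After 1 (firstChild): meta
After 2 (nextSibling): h1
After 3 (firstChild): aside
After 4 (parentNode): h1
After 5 (lastChild): aside
After 6 (parentNode): h1
After 7 (firstChild): aside
After 8 (lastChild): aside (no-op, stayed)
After 9 (previousSibling): aside (no-op, stayed)
After 10 (parentNode): h1
After 11 (firstChild): aside
After 12 (parentNode): h1

Answer: table > h1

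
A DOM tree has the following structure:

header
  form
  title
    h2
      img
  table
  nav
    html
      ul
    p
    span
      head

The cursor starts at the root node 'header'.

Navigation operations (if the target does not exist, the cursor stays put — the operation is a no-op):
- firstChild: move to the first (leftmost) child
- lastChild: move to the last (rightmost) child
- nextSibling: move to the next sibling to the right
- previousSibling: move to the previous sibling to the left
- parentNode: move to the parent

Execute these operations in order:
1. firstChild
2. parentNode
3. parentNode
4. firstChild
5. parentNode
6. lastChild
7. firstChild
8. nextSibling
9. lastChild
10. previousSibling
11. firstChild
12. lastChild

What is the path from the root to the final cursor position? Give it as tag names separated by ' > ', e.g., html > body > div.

After 1 (firstChild): form
After 2 (parentNode): header
After 3 (parentNode): header (no-op, stayed)
After 4 (firstChild): form
After 5 (parentNode): header
After 6 (lastChild): nav
After 7 (firstChild): html
After 8 (nextSibling): p
After 9 (lastChild): p (no-op, stayed)
After 10 (previousSibling): html
After 11 (firstChild): ul
After 12 (lastChild): ul (no-op, stayed)

Answer: header > nav > html > ul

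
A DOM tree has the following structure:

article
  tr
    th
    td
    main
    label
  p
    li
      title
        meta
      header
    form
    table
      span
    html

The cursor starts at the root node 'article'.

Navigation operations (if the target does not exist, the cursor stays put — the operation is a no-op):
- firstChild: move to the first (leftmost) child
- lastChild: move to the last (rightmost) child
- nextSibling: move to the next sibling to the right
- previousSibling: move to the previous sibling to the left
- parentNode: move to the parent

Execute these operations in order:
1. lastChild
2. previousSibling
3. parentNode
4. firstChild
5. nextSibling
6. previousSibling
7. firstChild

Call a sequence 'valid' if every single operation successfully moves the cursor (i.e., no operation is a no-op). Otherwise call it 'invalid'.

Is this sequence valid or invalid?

After 1 (lastChild): p
After 2 (previousSibling): tr
After 3 (parentNode): article
After 4 (firstChild): tr
After 5 (nextSibling): p
After 6 (previousSibling): tr
After 7 (firstChild): th

Answer: valid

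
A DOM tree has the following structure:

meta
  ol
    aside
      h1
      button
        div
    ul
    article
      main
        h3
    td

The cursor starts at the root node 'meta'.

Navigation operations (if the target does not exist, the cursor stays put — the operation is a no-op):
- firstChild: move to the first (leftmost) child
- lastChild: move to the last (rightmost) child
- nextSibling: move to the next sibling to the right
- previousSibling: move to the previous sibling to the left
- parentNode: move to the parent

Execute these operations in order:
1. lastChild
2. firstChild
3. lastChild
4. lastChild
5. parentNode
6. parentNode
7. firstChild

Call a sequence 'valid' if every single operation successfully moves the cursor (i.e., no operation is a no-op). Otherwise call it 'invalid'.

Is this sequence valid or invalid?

After 1 (lastChild): ol
After 2 (firstChild): aside
After 3 (lastChild): button
After 4 (lastChild): div
After 5 (parentNode): button
After 6 (parentNode): aside
After 7 (firstChild): h1

Answer: valid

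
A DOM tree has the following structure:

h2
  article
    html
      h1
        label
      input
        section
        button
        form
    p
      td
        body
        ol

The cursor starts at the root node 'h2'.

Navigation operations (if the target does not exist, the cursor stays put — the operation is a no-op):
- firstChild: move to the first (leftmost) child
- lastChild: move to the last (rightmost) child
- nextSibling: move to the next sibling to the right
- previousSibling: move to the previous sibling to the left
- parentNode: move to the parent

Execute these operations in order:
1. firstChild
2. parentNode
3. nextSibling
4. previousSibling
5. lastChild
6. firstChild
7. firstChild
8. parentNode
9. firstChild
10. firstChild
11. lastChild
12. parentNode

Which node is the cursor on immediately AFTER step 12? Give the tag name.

After 1 (firstChild): article
After 2 (parentNode): h2
After 3 (nextSibling): h2 (no-op, stayed)
After 4 (previousSibling): h2 (no-op, stayed)
After 5 (lastChild): article
After 6 (firstChild): html
After 7 (firstChild): h1
After 8 (parentNode): html
After 9 (firstChild): h1
After 10 (firstChild): label
After 11 (lastChild): label (no-op, stayed)
After 12 (parentNode): h1

Answer: h1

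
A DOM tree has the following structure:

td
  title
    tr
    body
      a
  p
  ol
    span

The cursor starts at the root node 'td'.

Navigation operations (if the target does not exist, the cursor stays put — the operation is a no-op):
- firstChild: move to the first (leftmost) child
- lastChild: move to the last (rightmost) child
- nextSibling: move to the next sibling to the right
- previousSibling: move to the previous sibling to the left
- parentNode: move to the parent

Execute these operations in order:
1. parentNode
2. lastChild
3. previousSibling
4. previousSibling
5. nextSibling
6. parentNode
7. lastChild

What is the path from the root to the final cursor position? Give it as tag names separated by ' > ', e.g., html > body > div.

Answer: td > ol

Derivation:
After 1 (parentNode): td (no-op, stayed)
After 2 (lastChild): ol
After 3 (previousSibling): p
After 4 (previousSibling): title
After 5 (nextSibling): p
After 6 (parentNode): td
After 7 (lastChild): ol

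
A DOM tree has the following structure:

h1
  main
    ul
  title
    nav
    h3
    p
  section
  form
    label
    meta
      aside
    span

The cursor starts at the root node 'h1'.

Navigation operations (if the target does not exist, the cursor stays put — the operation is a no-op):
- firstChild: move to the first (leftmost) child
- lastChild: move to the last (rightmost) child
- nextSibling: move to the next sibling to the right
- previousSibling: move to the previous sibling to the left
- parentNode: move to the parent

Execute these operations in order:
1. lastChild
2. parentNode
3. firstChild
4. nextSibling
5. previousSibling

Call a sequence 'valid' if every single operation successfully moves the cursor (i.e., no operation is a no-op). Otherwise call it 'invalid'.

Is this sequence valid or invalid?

After 1 (lastChild): form
After 2 (parentNode): h1
After 3 (firstChild): main
After 4 (nextSibling): title
After 5 (previousSibling): main

Answer: valid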